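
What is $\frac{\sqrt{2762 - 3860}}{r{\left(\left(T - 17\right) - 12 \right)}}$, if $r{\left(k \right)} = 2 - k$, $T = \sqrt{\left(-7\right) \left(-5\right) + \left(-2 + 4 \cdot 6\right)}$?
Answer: $\frac{3 i \sqrt{6954}}{904} + \frac{93 i \sqrt{122}}{904} \approx 1.413 i$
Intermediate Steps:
$T = \sqrt{57}$ ($T = \sqrt{35 + \left(-2 + 24\right)} = \sqrt{35 + 22} = \sqrt{57} \approx 7.5498$)
$\frac{\sqrt{2762 - 3860}}{r{\left(\left(T - 17\right) - 12 \right)}} = \frac{\sqrt{2762 - 3860}}{2 - \left(\left(\sqrt{57} - 17\right) - 12\right)} = \frac{\sqrt{-1098}}{2 - \left(\left(-17 + \sqrt{57}\right) - 12\right)} = \frac{3 i \sqrt{122}}{2 - \left(-29 + \sqrt{57}\right)} = \frac{3 i \sqrt{122}}{2 + \left(29 - \sqrt{57}\right)} = \frac{3 i \sqrt{122}}{31 - \sqrt{57}}$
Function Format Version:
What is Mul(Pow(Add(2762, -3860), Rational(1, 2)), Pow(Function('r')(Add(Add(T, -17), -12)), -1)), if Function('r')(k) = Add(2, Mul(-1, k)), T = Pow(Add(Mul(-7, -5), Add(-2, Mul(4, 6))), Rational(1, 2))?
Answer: Add(Mul(Rational(3, 904), I, Pow(6954, Rational(1, 2))), Mul(Rational(93, 904), I, Pow(122, Rational(1, 2)))) ≈ Mul(1.4130, I)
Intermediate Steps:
T = Pow(57, Rational(1, 2)) (T = Pow(Add(35, Add(-2, 24)), Rational(1, 2)) = Pow(Add(35, 22), Rational(1, 2)) = Pow(57, Rational(1, 2)) ≈ 7.5498)
Mul(Pow(Add(2762, -3860), Rational(1, 2)), Pow(Function('r')(Add(Add(T, -17), -12)), -1)) = Mul(Pow(Add(2762, -3860), Rational(1, 2)), Pow(Add(2, Mul(-1, Add(Add(Pow(57, Rational(1, 2)), -17), -12))), -1)) = Mul(Pow(-1098, Rational(1, 2)), Pow(Add(2, Mul(-1, Add(Add(-17, Pow(57, Rational(1, 2))), -12))), -1)) = Mul(Mul(3, I, Pow(122, Rational(1, 2))), Pow(Add(2, Mul(-1, Add(-29, Pow(57, Rational(1, 2))))), -1)) = Mul(Mul(3, I, Pow(122, Rational(1, 2))), Pow(Add(2, Add(29, Mul(-1, Pow(57, Rational(1, 2))))), -1)) = Mul(Mul(3, I, Pow(122, Rational(1, 2))), Pow(Add(31, Mul(-1, Pow(57, Rational(1, 2)))), -1)) = Mul(3, I, Pow(122, Rational(1, 2)), Pow(Add(31, Mul(-1, Pow(57, Rational(1, 2)))), -1))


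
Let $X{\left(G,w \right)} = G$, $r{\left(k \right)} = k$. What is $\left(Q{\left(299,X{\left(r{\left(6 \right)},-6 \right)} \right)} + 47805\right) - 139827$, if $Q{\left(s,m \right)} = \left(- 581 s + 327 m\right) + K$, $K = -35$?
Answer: $-263814$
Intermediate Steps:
$Q{\left(s,m \right)} = -35 - 581 s + 327 m$ ($Q{\left(s,m \right)} = \left(- 581 s + 327 m\right) - 35 = -35 - 581 s + 327 m$)
$\left(Q{\left(299,X{\left(r{\left(6 \right)},-6 \right)} \right)} + 47805\right) - 139827 = \left(\left(-35 - 173719 + 327 \cdot 6\right) + 47805\right) - 139827 = \left(\left(-35 - 173719 + 1962\right) + 47805\right) - 139827 = \left(-171792 + 47805\right) - 139827 = -123987 - 139827 = -263814$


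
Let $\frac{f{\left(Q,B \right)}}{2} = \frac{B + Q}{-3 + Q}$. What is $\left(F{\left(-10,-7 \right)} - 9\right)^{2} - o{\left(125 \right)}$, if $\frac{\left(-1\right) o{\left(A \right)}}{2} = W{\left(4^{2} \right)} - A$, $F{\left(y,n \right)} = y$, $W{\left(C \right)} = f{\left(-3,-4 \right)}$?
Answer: $\frac{347}{3} \approx 115.67$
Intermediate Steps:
$f{\left(Q,B \right)} = \frac{2 \left(B + Q\right)}{-3 + Q}$ ($f{\left(Q,B \right)} = 2 \frac{B + Q}{-3 + Q} = \frac{2 \left(B + Q\right)}{-3 + Q}$)
$W{\left(C \right)} = \frac{7}{3}$ ($W{\left(C \right)} = \frac{2 \left(-4 - 3\right)}{-3 - 3} = 2 \frac{1}{-6} \left(-7\right) = 2 \left(- \frac{1}{6}\right) \left(-7\right) = \frac{7}{3}$)
$o{\left(A \right)} = - \frac{14}{3} + 2 A$ ($o{\left(A \right)} = - 2 \left(\frac{7}{3} - A\right) = - \frac{14}{3} + 2 A$)
$\left(F{\left(-10,-7 \right)} - 9\right)^{2} - o{\left(125 \right)} = \left(-10 - 9\right)^{2} - \left(- \frac{14}{3} + 2 \cdot 125\right) = \left(-19\right)^{2} - \left(- \frac{14}{3} + 250\right) = 361 - \frac{736}{3} = \frac{347}{3}$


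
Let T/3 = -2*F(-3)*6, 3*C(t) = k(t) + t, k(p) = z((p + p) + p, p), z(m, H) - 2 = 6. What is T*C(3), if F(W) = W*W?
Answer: -1188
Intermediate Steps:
F(W) = W**2
z(m, H) = 8 (z(m, H) = 2 + 6 = 8)
k(p) = 8
C(t) = 8/3 + t/3 (C(t) = (8 + t)/3 = 8/3 + t/3)
T = -324 (T = 3*(-2*(-3)**2*6) = 3*(-2*9*6) = 3*(-18*6) = 3*(-108) = -324)
T*C(3) = -324*(8/3 + (1/3)*3) = -324*(8/3 + 1) = -324*11/3 = -1188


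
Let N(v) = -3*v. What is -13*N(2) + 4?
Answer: 82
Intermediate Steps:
-13*N(2) + 4 = -(-39)*2 + 4 = -13*(-6) + 4 = 78 + 4 = 82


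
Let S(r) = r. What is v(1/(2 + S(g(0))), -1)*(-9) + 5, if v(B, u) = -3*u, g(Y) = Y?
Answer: -22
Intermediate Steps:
v(1/(2 + S(g(0))), -1)*(-9) + 5 = -3*(-1)*(-9) + 5 = 3*(-9) + 5 = -27 + 5 = -22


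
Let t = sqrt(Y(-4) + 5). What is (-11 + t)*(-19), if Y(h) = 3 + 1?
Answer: 152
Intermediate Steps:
Y(h) = 4
t = 3 (t = sqrt(4 + 5) = sqrt(9) = 3)
(-11 + t)*(-19) = (-11 + 3)*(-19) = -8*(-19) = 152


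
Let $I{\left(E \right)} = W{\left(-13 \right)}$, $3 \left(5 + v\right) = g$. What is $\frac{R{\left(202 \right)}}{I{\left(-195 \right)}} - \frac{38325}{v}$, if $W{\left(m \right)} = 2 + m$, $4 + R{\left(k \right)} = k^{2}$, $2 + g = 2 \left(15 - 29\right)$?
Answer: $- \frac{12695}{11} \approx -1154.1$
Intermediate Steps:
$g = -30$ ($g = -2 + 2 \left(15 - 29\right) = -2 + 2 \left(-14\right) = -2 - 28 = -30$)
$v = -15$ ($v = -5 + \frac{1}{3} \left(-30\right) = -5 - 10 = -15$)
$R{\left(k \right)} = -4 + k^{2}$
$I{\left(E \right)} = -11$ ($I{\left(E \right)} = 2 - 13 = -11$)
$\frac{R{\left(202 \right)}}{I{\left(-195 \right)}} - \frac{38325}{v} = \frac{-4 + 202^{2}}{-11} - \frac{38325}{-15} = \left(-4 + 40804\right) \left(- \frac{1}{11}\right) - -2555 = 40800 \left(- \frac{1}{11}\right) + 2555 = - \frac{40800}{11} + 2555 = - \frac{12695}{11}$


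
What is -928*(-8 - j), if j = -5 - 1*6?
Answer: -2784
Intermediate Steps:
j = -11 (j = -5 - 6 = -11)
-928*(-8 - j) = -928*(-8 - 1*(-11)) = -928*(-8 + 11) = -928*3 = -2784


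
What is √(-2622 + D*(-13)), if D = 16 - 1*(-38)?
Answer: 2*I*√831 ≈ 57.654*I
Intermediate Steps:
D = 54 (D = 16 + 38 = 54)
√(-2622 + D*(-13)) = √(-2622 + 54*(-13)) = √(-2622 - 702) = √(-3324) = 2*I*√831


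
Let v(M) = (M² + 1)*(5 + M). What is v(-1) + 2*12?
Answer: 32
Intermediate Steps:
v(M) = (1 + M²)*(5 + M)
v(-1) + 2*12 = (5 - 1 + (-1)³ + 5*(-1)²) + 2*12 = (5 - 1 - 1 + 5*1) + 24 = (5 - 1 - 1 + 5) + 24 = 8 + 24 = 32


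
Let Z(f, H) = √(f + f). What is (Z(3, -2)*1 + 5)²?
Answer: (5 + √6)² ≈ 55.495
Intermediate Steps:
Z(f, H) = √2*√f (Z(f, H) = √(2*f) = √2*√f)
(Z(3, -2)*1 + 5)² = ((√2*√3)*1 + 5)² = (√6*1 + 5)² = (√6 + 5)² = (5 + √6)²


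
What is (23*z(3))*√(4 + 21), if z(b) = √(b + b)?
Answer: 115*√6 ≈ 281.69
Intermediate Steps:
z(b) = √2*√b (z(b) = √(2*b) = √2*√b)
(23*z(3))*√(4 + 21) = (23*(√2*√3))*√(4 + 21) = (23*√6)*√25 = (23*√6)*5 = 115*√6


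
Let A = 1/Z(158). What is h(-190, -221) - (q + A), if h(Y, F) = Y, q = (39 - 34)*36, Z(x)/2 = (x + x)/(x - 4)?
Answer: -116997/316 ≈ -370.24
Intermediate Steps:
Z(x) = 4*x/(-4 + x) (Z(x) = 2*((x + x)/(x - 4)) = 2*((2*x)/(-4 + x)) = 2*(2*x/(-4 + x)) = 4*x/(-4 + x))
q = 180 (q = 5*36 = 180)
A = 77/316 (A = 1/(4*158/(-4 + 158)) = 1/(4*158/154) = 1/(4*158*(1/154)) = 1/(316/77) = 77/316 ≈ 0.24367)
h(-190, -221) - (q + A) = -190 - (180 + 77/316) = -190 - 1*56957/316 = -190 - 56957/316 = -116997/316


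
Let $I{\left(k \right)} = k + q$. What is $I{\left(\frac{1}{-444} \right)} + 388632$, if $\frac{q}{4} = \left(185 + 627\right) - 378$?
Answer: $\frac{173323391}{444} \approx 3.9037 \cdot 10^{5}$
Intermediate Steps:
$q = 1736$ ($q = 4 \left(\left(185 + 627\right) - 378\right) = 4 \left(812 - 378\right) = 4 \cdot 434 = 1736$)
$I{\left(k \right)} = 1736 + k$ ($I{\left(k \right)} = k + 1736 = 1736 + k$)
$I{\left(\frac{1}{-444} \right)} + 388632 = \left(1736 + \frac{1}{-444}\right) + 388632 = \left(1736 - \frac{1}{444}\right) + 388632 = \frac{770783}{444} + 388632 = \frac{173323391}{444}$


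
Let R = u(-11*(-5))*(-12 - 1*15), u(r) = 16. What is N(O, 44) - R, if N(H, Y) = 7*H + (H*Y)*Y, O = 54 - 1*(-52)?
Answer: 206390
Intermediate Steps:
O = 106 (O = 54 + 52 = 106)
N(H, Y) = 7*H + H*Y**2
R = -432 (R = 16*(-12 - 1*15) = 16*(-12 - 15) = 16*(-27) = -432)
N(O, 44) - R = 106*(7 + 44**2) - 1*(-432) = 106*(7 + 1936) + 432 = 106*1943 + 432 = 205958 + 432 = 206390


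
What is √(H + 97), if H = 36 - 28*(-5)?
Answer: √273 ≈ 16.523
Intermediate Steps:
H = 176 (H = 36 + 140 = 176)
√(H + 97) = √(176 + 97) = √273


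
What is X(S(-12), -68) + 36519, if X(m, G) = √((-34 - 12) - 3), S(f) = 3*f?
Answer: 36519 + 7*I ≈ 36519.0 + 7.0*I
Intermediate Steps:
X(m, G) = 7*I (X(m, G) = √(-46 - 3) = √(-49) = 7*I)
X(S(-12), -68) + 36519 = 7*I + 36519 = 36519 + 7*I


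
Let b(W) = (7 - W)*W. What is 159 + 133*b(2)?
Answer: 1489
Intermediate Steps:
b(W) = W*(7 - W)
159 + 133*b(2) = 159 + 133*(2*(7 - 1*2)) = 159 + 133*(2*(7 - 2)) = 159 + 133*(2*5) = 159 + 133*10 = 159 + 1330 = 1489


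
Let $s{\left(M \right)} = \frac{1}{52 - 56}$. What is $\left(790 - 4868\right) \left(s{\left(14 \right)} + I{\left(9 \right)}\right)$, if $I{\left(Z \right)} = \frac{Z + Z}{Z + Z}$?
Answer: $- \frac{6117}{2} \approx -3058.5$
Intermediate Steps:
$s{\left(M \right)} = - \frac{1}{4}$ ($s{\left(M \right)} = \frac{1}{-4} = - \frac{1}{4}$)
$I{\left(Z \right)} = 1$ ($I{\left(Z \right)} = \frac{2 Z}{2 Z} = 2 Z \frac{1}{2 Z} = 1$)
$\left(790 - 4868\right) \left(s{\left(14 \right)} + I{\left(9 \right)}\right) = \left(790 - 4868\right) \left(- \frac{1}{4} + 1\right) = \left(-4078\right) \frac{3}{4} = - \frac{6117}{2}$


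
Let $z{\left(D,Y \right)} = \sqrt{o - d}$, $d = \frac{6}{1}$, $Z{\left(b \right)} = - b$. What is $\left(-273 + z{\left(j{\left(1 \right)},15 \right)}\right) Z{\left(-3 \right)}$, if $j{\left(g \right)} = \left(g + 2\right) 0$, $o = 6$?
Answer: $-819$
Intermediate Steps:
$d = 6$ ($d = 6 \cdot 1 = 6$)
$j{\left(g \right)} = 0$ ($j{\left(g \right)} = \left(2 + g\right) 0 = 0$)
$z{\left(D,Y \right)} = 0$ ($z{\left(D,Y \right)} = \sqrt{6 - 6} = \sqrt{0} = 0$)
$\left(-273 + z{\left(j{\left(1 \right)},15 \right)}\right) Z{\left(-3 \right)} = \left(-273 + 0\right) \left(\left(-1\right) \left(-3\right)\right) = \left(-273\right) 3 = -819$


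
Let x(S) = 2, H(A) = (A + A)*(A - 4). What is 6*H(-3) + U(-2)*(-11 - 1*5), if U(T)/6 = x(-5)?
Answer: 60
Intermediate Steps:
H(A) = 2*A*(-4 + A) (H(A) = (2*A)*(-4 + A) = 2*A*(-4 + A))
U(T) = 12 (U(T) = 6*2 = 12)
6*H(-3) + U(-2)*(-11 - 1*5) = 6*(2*(-3)*(-4 - 3)) + 12*(-11 - 1*5) = 6*(2*(-3)*(-7)) + 12*(-11 - 5) = 6*42 + 12*(-16) = 252 - 192 = 60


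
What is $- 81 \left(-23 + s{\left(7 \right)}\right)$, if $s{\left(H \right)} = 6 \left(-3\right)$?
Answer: $3321$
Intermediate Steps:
$s{\left(H \right)} = -18$
$- 81 \left(-23 + s{\left(7 \right)}\right) = - 81 \left(-23 - 18\right) = \left(-81\right) \left(-41\right) = 3321$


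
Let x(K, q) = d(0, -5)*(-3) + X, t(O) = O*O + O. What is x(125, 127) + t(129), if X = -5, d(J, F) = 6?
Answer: 16747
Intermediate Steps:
t(O) = O + O² (t(O) = O² + O = O + O²)
x(K, q) = -23 (x(K, q) = 6*(-3) - 5 = -18 - 5 = -23)
x(125, 127) + t(129) = -23 + 129*(1 + 129) = -23 + 129*130 = -23 + 16770 = 16747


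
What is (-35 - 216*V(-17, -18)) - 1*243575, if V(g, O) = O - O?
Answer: -243610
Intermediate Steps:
V(g, O) = 0
(-35 - 216*V(-17, -18)) - 1*243575 = (-35 - 216*0) - 1*243575 = (-35 + 0) - 243575 = -35 - 243575 = -243610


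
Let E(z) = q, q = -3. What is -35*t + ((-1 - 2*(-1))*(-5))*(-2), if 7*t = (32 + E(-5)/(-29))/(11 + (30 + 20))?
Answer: 13035/1769 ≈ 7.3686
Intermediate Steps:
E(z) = -3
t = 133/1769 (t = ((32 - 3/(-29))/(11 + (30 + 20)))/7 = ((32 - 3*(-1/29))/(11 + 50))/7 = ((32 + 3/29)/61)/7 = ((931/29)*(1/61))/7 = (⅐)*(931/1769) = 133/1769 ≈ 0.075184)
-35*t + ((-1 - 2*(-1))*(-5))*(-2) = -35*133/1769 + ((-1 - 2*(-1))*(-5))*(-2) = -4655/1769 + ((-1 + 2)*(-5))*(-2) = -4655/1769 + (1*(-5))*(-2) = -4655/1769 - 5*(-2) = -4655/1769 + 10 = 13035/1769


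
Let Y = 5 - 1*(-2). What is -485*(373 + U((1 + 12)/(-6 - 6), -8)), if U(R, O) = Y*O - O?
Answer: -157625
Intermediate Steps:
Y = 7 (Y = 5 + 2 = 7)
U(R, O) = 6*O (U(R, O) = 7*O - O = 6*O)
-485*(373 + U((1 + 12)/(-6 - 6), -8)) = -485*(373 + 6*(-8)) = -485*(373 - 48) = -485*325 = -157625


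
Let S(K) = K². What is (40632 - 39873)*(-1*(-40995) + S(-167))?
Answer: 52282956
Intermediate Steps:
(40632 - 39873)*(-1*(-40995) + S(-167)) = (40632 - 39873)*(-1*(-40995) + (-167)²) = 759*(40995 + 27889) = 759*68884 = 52282956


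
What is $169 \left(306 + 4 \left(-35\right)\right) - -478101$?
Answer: $506155$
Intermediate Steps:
$169 \left(306 + 4 \left(-35\right)\right) - -478101 = 169 \left(306 - 140\right) + 478101 = 169 \cdot 166 + 478101 = 28054 + 478101 = 506155$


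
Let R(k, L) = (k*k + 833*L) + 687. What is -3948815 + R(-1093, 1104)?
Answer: -1833847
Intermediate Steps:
R(k, L) = 687 + k² + 833*L (R(k, L) = (k² + 833*L) + 687 = 687 + k² + 833*L)
-3948815 + R(-1093, 1104) = -3948815 + (687 + (-1093)² + 833*1104) = -3948815 + (687 + 1194649 + 919632) = -3948815 + 2114968 = -1833847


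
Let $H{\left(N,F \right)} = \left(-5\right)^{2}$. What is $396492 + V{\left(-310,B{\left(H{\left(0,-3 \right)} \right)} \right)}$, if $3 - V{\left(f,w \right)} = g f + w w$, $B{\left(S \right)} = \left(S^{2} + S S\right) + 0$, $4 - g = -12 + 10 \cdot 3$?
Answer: $-1170345$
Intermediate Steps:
$g = -14$ ($g = 4 - \left(-12 + 10 \cdot 3\right) = 4 - \left(-12 + 30\right) = 4 - 18 = -14$)
$H{\left(N,F \right)} = 25$
$B{\left(S \right)} = 2 S^{2}$ ($B{\left(S \right)} = \left(S^{2} + S^{2}\right) + 0 = 2 S^{2} + 0 = 2 S^{2}$)
$V{\left(f,w \right)} = 3 - w^{2} + 14 f$ ($V{\left(f,w \right)} = 3 - \left(- 14 f + w w\right) = 3 - \left(- 14 f + w^{2}\right) = 3 - \left(w^{2} - 14 f\right) = 3 + \left(- w^{2} + 14 f\right) = 3 - w^{2} + 14 f$)
$396492 + V{\left(-310,B{\left(H{\left(0,-3 \right)} \right)} \right)} = 396492 + \left(3 - \left(2 \cdot 25^{2}\right)^{2} + 14 \left(-310\right)\right) = 396492 - \left(4337 + \left(2 \cdot 625\right)^{2}\right) = 396492 - 1566837 = -1170345$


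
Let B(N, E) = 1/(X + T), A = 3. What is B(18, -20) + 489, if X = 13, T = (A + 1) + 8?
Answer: 12226/25 ≈ 489.04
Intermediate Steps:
T = 12 (T = (3 + 1) + 8 = 4 + 8 = 12)
B(N, E) = 1/25 (B(N, E) = 1/(13 + 12) = 1/25)
B(18, -20) + 489 = 1/25 + 489 = 12226/25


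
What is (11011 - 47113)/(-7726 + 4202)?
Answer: 18051/1762 ≈ 10.245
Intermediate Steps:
(11011 - 47113)/(-7726 + 4202) = -36102/(-3524) = -36102*(-1/3524) = 18051/1762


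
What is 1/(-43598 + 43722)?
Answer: 1/124 ≈ 0.0080645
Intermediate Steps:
1/(-43598 + 43722) = 1/124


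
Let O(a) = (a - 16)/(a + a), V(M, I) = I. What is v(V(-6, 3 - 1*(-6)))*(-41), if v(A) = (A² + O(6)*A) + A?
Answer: -6765/2 ≈ -3382.5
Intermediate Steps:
O(a) = (-16 + a)/(2*a) (O(a) = (-16 + a)/((2*a)) = (-16 + a)*(1/(2*a)) = (-16 + a)/(2*a))
v(A) = A² + A/6 (v(A) = (A² + ((½)*(-16 + 6)/6)*A) + A = (A² + ((½)*(⅙)*(-10))*A) + A = (A² - 5*A/6) + A = A² + A/6)
v(V(-6, 3 - 1*(-6)))*(-41) = ((3 - 1*(-6))*(⅙ + (3 - 1*(-6))))*(-41) = ((3 + 6)*(⅙ + (3 + 6)))*(-41) = (9*(⅙ + 9))*(-41) = (9*(55/6))*(-41) = (165/2)*(-41) = -6765/2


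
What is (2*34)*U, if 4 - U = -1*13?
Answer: 1156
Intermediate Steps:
U = 17 (U = 4 - (-1)*13 = 4 - 1*(-13) = 4 + 13 = 17)
(2*34)*U = (2*34)*17 = 68*17 = 1156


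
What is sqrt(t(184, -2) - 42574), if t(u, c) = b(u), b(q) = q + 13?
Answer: I*sqrt(42377) ≈ 205.86*I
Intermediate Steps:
b(q) = 13 + q
t(u, c) = 13 + u
sqrt(t(184, -2) - 42574) = sqrt((13 + 184) - 42574) = sqrt(197 - 42574) = sqrt(-42377) = I*sqrt(42377)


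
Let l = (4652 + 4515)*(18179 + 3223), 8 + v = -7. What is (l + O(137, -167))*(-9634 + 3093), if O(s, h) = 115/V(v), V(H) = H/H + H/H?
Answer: -2566586249203/2 ≈ -1.2833e+12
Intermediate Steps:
v = -15 (v = -8 - 7 = -15)
V(H) = 2 (V(H) = 1 + 1 = 2)
l = 196192134 (l = 9167*21402 = 196192134)
O(s, h) = 115/2
(l + O(137, -167))*(-9634 + 3093) = (196192134 + 115/2)*(-9634 + 3093) = (392384383/2)*(-6541) = -2566586249203/2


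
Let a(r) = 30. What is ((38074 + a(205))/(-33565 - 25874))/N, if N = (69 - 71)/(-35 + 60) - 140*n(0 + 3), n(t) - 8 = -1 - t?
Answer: 476300/416132439 ≈ 0.0011446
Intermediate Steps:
n(t) = 7 - t (n(t) = 8 + (-1 - t) = 7 - t)
N = -14002/25 (N = (69 - 71)/(-35 + 60) - 140*(7 - (0 + 3)) = -2/25 - 140*(7 - 1*3) = -2*1/25 - 140*(7 - 3) = -2/25 - 140*4 = -2/25 - 560 = -14002/25 ≈ -560.08)
((38074 + a(205))/(-33565 - 25874))/N = ((38074 + 30)/(-33565 - 25874))/(-14002/25) = (38104/(-59439))*(-25/14002) = (38104*(-1/59439))*(-25/14002) = -38104/59439*(-25/14002) = 476300/416132439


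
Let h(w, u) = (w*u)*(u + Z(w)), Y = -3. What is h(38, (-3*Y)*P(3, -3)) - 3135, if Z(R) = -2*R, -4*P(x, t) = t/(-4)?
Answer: 236379/128 ≈ 1846.7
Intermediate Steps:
P(x, t) = t/16 (P(x, t) = -t/(4*(-4)) = -t*(-1)/(4*4) = -(-1)*t/16 = t/16)
h(w, u) = u*w*(u - 2*w) (h(w, u) = (w*u)*(u - 2*w) = (u*w)*(u - 2*w) = u*w*(u - 2*w))
h(38, (-3*Y)*P(3, -3)) - 3135 = ((-3*(-3))*((1/16)*(-3)))*38*((-3*(-3))*((1/16)*(-3)) - 2*38) - 3135 = (9*(-3/16))*38*(9*(-3/16) - 76) - 3135 = -27/16*38*(-27/16 - 76) - 3135 = -27/16*38*(-1243/16) - 3135 = 637659/128 - 3135 = 236379/128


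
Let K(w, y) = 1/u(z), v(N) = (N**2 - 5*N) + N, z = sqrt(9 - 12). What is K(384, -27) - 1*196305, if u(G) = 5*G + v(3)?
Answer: -5496541/28 - 5*I*sqrt(3)/84 ≈ -1.9631e+5 - 0.1031*I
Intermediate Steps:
z = I*sqrt(3) (z = sqrt(-3) = I*sqrt(3) ≈ 1.732*I)
v(N) = N**2 - 4*N
u(G) = -3 + 5*G (u(G) = 5*G + 3*(-4 + 3) = 5*G + 3*(-1) = 5*G - 3 = -3 + 5*G)
K(w, y) = 1/(-3 + 5*I*sqrt(3)) (K(w, y) = 1/(-3 + 5*(I*sqrt(3))) = 1/(-3 + 5*I*sqrt(3)))
K(384, -27) - 1*196305 = (-1/28 - 5*I*sqrt(3)/84) - 1*196305 = (-1/28 - 5*I*sqrt(3)/84) - 196305 = -5496541/28 - 5*I*sqrt(3)/84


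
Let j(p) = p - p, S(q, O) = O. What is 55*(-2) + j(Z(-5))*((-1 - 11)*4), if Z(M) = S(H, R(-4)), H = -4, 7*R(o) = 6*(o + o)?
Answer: -110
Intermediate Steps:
R(o) = 12*o/7 (R(o) = (6*(o + o))/7 = (6*(2*o))/7 = (12*o)/7 = 12*o/7)
Z(M) = -48/7 (Z(M) = (12/7)*(-4) = -48/7)
j(p) = 0
55*(-2) + j(Z(-5))*((-1 - 11)*4) = 55*(-2) + 0*((-1 - 11)*4) = -110 + 0*(-12*4) = -110 + 0*(-48) = -110 + 0 = -110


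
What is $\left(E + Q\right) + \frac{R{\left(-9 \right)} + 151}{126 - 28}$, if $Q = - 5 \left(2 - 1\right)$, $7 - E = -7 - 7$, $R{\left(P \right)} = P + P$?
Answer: $\frac{243}{14} \approx 17.357$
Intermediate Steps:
$R{\left(P \right)} = 2 P$
$E = 21$ ($E = 7 - \left(-7 - 7\right) = 7 - -14 = 7 + 14 = 21$)
$Q = -5$ ($Q = \left(-5\right) 1 = -5$)
$\left(E + Q\right) + \frac{R{\left(-9 \right)} + 151}{126 - 28} = \left(21 - 5\right) + \frac{2 \left(-9\right) + 151}{126 - 28} = 16 + \frac{-18 + 151}{98} = 16 + 133 \cdot \frac{1}{98} = 16 + \frac{19}{14} = \frac{243}{14}$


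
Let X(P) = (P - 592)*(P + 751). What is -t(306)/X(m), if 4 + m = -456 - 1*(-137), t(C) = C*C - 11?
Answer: 175/732 ≈ 0.23907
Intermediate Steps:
t(C) = -11 + C² (t(C) = C² - 11 = -11 + C²)
m = -323 (m = -4 + (-456 - 1*(-137)) = -4 + (-456 + 137) = -4 - 319 = -323)
X(P) = (-592 + P)*(751 + P)
-t(306)/X(m) = -(-11 + 306²)/(-444592 + (-323)² + 159*(-323)) = -(-11 + 93636)/(-444592 + 104329 - 51357) = -93625/(-391620) = -93625*(-1)/391620 = -1*(-175/732) = 175/732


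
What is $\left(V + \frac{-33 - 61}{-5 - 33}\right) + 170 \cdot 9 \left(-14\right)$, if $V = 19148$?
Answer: $- \frac{43121}{19} \approx -2269.5$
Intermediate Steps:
$\left(V + \frac{-33 - 61}{-5 - 33}\right) + 170 \cdot 9 \left(-14\right) = \left(19148 + \frac{-33 - 61}{-5 - 33}\right) + 170 \cdot 9 \left(-14\right) = \left(19148 + \frac{1}{-38} \left(-94\right)\right) + 170 \left(-126\right) = \left(19148 - - \frac{47}{19}\right) - 21420 = \left(19148 + \frac{47}{19}\right) - 21420 = \frac{363859}{19} - 21420 = - \frac{43121}{19}$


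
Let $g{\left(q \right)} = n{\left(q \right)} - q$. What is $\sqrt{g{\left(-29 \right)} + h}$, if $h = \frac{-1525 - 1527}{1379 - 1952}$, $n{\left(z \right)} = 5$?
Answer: $\frac{\sqrt{12911982}}{573} \approx 6.2711$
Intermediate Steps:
$h = \frac{3052}{573}$ ($h = - \frac{3052}{-573} = \left(-3052\right) \left(- \frac{1}{573}\right) = \frac{3052}{573} \approx 5.3264$)
$g{\left(q \right)} = 5 - q$
$\sqrt{g{\left(-29 \right)} + h} = \sqrt{\left(5 - -29\right) + \frac{3052}{573}} = \sqrt{\left(5 + 29\right) + \frac{3052}{573}} = \sqrt{34 + \frac{3052}{573}} = \sqrt{\frac{22534}{573}} = \frac{\sqrt{12911982}}{573}$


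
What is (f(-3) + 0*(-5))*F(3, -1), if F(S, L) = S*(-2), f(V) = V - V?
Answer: 0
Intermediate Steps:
f(V) = 0
F(S, L) = -2*S
(f(-3) + 0*(-5))*F(3, -1) = (0 + 0*(-5))*(-2*3) = (0 + 0)*(-6) = 0*(-6) = 0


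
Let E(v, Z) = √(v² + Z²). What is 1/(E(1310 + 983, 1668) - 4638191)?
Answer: -4638191/21512807712408 - √8040073/21512807712408 ≈ -2.1573e-7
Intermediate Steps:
E(v, Z) = √(Z² + v²)
1/(E(1310 + 983, 1668) - 4638191) = 1/(√(1668² + (1310 + 983)²) - 4638191) = 1/(√(2782224 + 2293²) - 4638191) = 1/(√(2782224 + 5257849) - 4638191) = 1/(√8040073 - 4638191) = 1/(-4638191 + √8040073)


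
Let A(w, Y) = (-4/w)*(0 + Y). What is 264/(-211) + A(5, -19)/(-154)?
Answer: -109658/81235 ≈ -1.3499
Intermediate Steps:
A(w, Y) = -4*Y/w (A(w, Y) = (-4/w)*Y = -4*Y/w)
264/(-211) + A(5, -19)/(-154) = 264/(-211) - 4*(-19)/5/(-154) = 264*(-1/211) - 4*(-19)*1/5*(-1/154) = -264/211 + (76/5)*(-1/154) = -264/211 - 38/385 = -109658/81235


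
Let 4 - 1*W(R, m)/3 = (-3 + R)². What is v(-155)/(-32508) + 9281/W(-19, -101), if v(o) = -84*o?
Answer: -423883/61920 ≈ -6.8457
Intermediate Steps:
W(R, m) = 12 - 3*(-3 + R)²
v(-155)/(-32508) + 9281/W(-19, -101) = -84*(-155)/(-32508) + 9281/(12 - 3*(-3 - 19)²) = 13020*(-1/32508) + 9281/(12 - 3*(-22)²) = -155/387 + 9281/(12 - 3*484) = -155/387 + 9281/(12 - 1452) = -155/387 + 9281/(-1440) = -155/387 + 9281*(-1/1440) = -155/387 - 9281/1440 = -423883/61920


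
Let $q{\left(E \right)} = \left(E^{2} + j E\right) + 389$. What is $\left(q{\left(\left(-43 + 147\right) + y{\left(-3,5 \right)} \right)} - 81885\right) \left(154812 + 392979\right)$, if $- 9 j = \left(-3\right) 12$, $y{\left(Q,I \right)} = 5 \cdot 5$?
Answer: $-35244325149$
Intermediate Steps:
$y{\left(Q,I \right)} = 25$
$j = 4$ ($j = - \frac{\left(-3\right) 12}{9} = \left(- \frac{1}{9}\right) \left(-36\right) = 4$)
$q{\left(E \right)} = 389 + E^{2} + 4 E$ ($q{\left(E \right)} = \left(E^{2} + 4 E\right) + 389 = 389 + E^{2} + 4 E$)
$\left(q{\left(\left(-43 + 147\right) + y{\left(-3,5 \right)} \right)} - 81885\right) \left(154812 + 392979\right) = \left(\left(389 + \left(\left(-43 + 147\right) + 25\right)^{2} + 4 \left(\left(-43 + 147\right) + 25\right)\right) - 81885\right) \left(154812 + 392979\right) = \left(\left(389 + \left(104 + 25\right)^{2} + 4 \left(104 + 25\right)\right) - 81885\right) 547791 = \left(\left(389 + 129^{2} + 4 \cdot 129\right) - 81885\right) 547791 = \left(\left(389 + 16641 + 516\right) - 81885\right) 547791 = \left(17546 - 81885\right) 547791 = \left(-64339\right) 547791 = -35244325149$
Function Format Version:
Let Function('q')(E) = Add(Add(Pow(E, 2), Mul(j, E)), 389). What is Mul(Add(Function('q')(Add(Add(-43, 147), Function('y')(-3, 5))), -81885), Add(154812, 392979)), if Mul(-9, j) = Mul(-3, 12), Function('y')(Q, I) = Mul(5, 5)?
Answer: -35244325149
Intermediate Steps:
Function('y')(Q, I) = 25
j = 4 (j = Mul(Rational(-1, 9), Mul(-3, 12)) = Mul(Rational(-1, 9), -36) = 4)
Function('q')(E) = Add(389, Pow(E, 2), Mul(4, E)) (Function('q')(E) = Add(Add(Pow(E, 2), Mul(4, E)), 389) = Add(389, Pow(E, 2), Mul(4, E)))
Mul(Add(Function('q')(Add(Add(-43, 147), Function('y')(-3, 5))), -81885), Add(154812, 392979)) = Mul(Add(Add(389, Pow(Add(Add(-43, 147), 25), 2), Mul(4, Add(Add(-43, 147), 25))), -81885), Add(154812, 392979)) = Mul(Add(Add(389, Pow(Add(104, 25), 2), Mul(4, Add(104, 25))), -81885), 547791) = Mul(Add(Add(389, Pow(129, 2), Mul(4, 129)), -81885), 547791) = Mul(Add(Add(389, 16641, 516), -81885), 547791) = Mul(Add(17546, -81885), 547791) = Mul(-64339, 547791) = -35244325149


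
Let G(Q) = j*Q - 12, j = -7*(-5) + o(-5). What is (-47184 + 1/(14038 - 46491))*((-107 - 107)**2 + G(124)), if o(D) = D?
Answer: -4459035971936/1909 ≈ -2.3358e+9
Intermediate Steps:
j = 30 (j = -7*(-5) - 5 = 35 - 5 = 30)
G(Q) = -12 + 30*Q (G(Q) = 30*Q - 12 = -12 + 30*Q)
(-47184 + 1/(14038 - 46491))*((-107 - 107)**2 + G(124)) = (-47184 + 1/(14038 - 46491))*((-107 - 107)**2 + (-12 + 30*124)) = (-47184 + 1/(-32453))*((-214)**2 + (-12 + 3720)) = (-47184 - 1/32453)*(45796 + 3708) = -1531262353/32453*49504 = -4459035971936/1909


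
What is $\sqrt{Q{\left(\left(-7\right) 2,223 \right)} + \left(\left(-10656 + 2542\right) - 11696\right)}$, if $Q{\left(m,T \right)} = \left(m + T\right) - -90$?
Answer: $i \sqrt{19511} \approx 139.68 i$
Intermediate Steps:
$Q{\left(m,T \right)} = 90 + T + m$ ($Q{\left(m,T \right)} = \left(T + m\right) + 90 = 90 + T + m$)
$\sqrt{Q{\left(\left(-7\right) 2,223 \right)} + \left(\left(-10656 + 2542\right) - 11696\right)} = \sqrt{\left(90 + 223 - 14\right) + \left(\left(-10656 + 2542\right) - 11696\right)} = \sqrt{\left(90 + 223 - 14\right) - 19810} = \sqrt{299 - 19810} = \sqrt{-19511} = i \sqrt{19511}$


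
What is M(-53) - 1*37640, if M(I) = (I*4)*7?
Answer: -39124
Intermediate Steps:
M(I) = 28*I (M(I) = (4*I)*7 = 28*I)
M(-53) - 1*37640 = 28*(-53) - 1*37640 = -1484 - 37640 = -39124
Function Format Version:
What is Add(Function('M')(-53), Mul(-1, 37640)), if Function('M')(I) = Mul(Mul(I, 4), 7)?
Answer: -39124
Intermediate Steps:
Function('M')(I) = Mul(28, I) (Function('M')(I) = Mul(Mul(4, I), 7) = Mul(28, I))
Add(Function('M')(-53), Mul(-1, 37640)) = Add(Mul(28, -53), Mul(-1, 37640)) = Add(-1484, -37640) = -39124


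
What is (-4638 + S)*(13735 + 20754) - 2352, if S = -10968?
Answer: -538237686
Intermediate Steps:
(-4638 + S)*(13735 + 20754) - 2352 = (-4638 - 10968)*(13735 + 20754) - 2352 = -15606*34489 - 2352 = -538235334 - 2352 = -538237686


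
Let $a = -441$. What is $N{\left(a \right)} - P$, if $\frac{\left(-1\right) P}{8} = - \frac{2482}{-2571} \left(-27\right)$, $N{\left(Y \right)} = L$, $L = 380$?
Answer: $\frac{146956}{857} \approx 171.48$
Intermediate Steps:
$N{\left(Y \right)} = 380$
$P = \frac{178704}{857}$ ($P = - 8 - \frac{2482}{-2571} \left(-27\right) = - 8 \left(-2482\right) \left(- \frac{1}{2571}\right) \left(-27\right) = - 8 \cdot \frac{2482}{2571} \left(-27\right) = \left(-8\right) \left(- \frac{22338}{857}\right) = \frac{178704}{857} \approx 208.52$)
$N{\left(a \right)} - P = 380 - \frac{178704}{857} = \frac{146956}{857}$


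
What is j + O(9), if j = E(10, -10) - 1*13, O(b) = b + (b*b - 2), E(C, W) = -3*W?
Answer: 105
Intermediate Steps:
O(b) = -2 + b + b² (O(b) = b + (b² - 2) = b + (-2 + b²) = -2 + b + b²)
j = 17 (j = -3*(-10) - 1*13 = 30 - 13 = 17)
j + O(9) = 17 + (-2 + 9 + 9²) = 17 + (-2 + 9 + 81) = 17 + 88 = 105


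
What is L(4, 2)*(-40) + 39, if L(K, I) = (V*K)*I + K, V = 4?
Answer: -1401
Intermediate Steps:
L(K, I) = K + 4*I*K (L(K, I) = (4*K)*I + K = 4*I*K + K = K + 4*I*K)
L(4, 2)*(-40) + 39 = (4*(1 + 4*2))*(-40) + 39 = (4*(1 + 8))*(-40) + 39 = (4*9)*(-40) + 39 = 36*(-40) + 39 = -1440 + 39 = -1401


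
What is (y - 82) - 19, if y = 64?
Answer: -37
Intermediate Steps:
(y - 82) - 19 = (64 - 82) - 19 = -18 - 19 = -37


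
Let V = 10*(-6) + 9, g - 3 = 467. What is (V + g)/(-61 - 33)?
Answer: -419/94 ≈ -4.4574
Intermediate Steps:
g = 470 (g = 3 + 467 = 470)
V = -51 (V = -60 + 9 = -51)
(V + g)/(-61 - 33) = (-51 + 470)/(-61 - 33) = 419/(-94) = -1/94*419 = -419/94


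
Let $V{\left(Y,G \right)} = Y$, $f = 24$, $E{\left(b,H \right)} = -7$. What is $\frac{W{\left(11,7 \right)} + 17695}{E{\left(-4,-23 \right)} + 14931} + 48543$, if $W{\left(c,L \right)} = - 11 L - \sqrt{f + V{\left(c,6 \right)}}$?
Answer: $\frac{362236675}{7462} - \frac{\sqrt{35}}{14924} \approx 48544.0$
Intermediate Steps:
$W{\left(c,L \right)} = - \sqrt{24 + c} - 11 L$ ($W{\left(c,L \right)} = - 11 L - \sqrt{24 + c} = - \sqrt{24 + c} - 11 L$)
$\frac{W{\left(11,7 \right)} + 17695}{E{\left(-4,-23 \right)} + 14931} + 48543 = \frac{\left(- \sqrt{24 + 11} - 77\right) + 17695}{-7 + 14931} + 48543 = \frac{\left(- \sqrt{35} - 77\right) + 17695}{14924} + 48543 = \left(\left(-77 - \sqrt{35}\right) + 17695\right) \frac{1}{14924} + 48543 = \left(17618 - \sqrt{35}\right) \frac{1}{14924} + 48543 = \left(\frac{8809}{7462} - \frac{\sqrt{35}}{14924}\right) + 48543 = \frac{362236675}{7462} - \frac{\sqrt{35}}{14924}$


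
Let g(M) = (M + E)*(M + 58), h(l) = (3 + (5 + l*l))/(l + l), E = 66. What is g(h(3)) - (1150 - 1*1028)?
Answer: 146353/36 ≈ 4065.4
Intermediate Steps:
h(l) = (8 + l²)/(2*l) (h(l) = (3 + (5 + l²))/((2*l)) = (8 + l²)*(1/(2*l)) = (8 + l²)/(2*l))
g(M) = (58 + M)*(66 + M) (g(M) = (M + 66)*(M + 58) = (66 + M)*(58 + M) = (58 + M)*(66 + M))
g(h(3)) - (1150 - 1*1028) = (3828 + ((½)*3 + 4/3)² + 124*((½)*3 + 4/3)) - (1150 - 1*1028) = (3828 + (3/2 + 4*(⅓))² + 124*(3/2 + 4*(⅓))) - (1150 - 1028) = (3828 + (3/2 + 4/3)² + 124*(3/2 + 4/3)) - 1*122 = (3828 + (17/6)² + 124*(17/6)) - 122 = (3828 + 289/36 + 1054/3) - 122 = 150745/36 - 122 = 146353/36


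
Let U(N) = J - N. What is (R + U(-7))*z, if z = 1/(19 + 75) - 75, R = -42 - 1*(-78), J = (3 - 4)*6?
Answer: -260813/94 ≈ -2774.6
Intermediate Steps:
J = -6 (J = -1*6 = -6)
R = 36 (R = -42 + 78 = 36)
U(N) = -6 - N
z = -7049/94 (z = 1/94 - 75 = -7049/94 ≈ -74.989)
(R + U(-7))*z = (36 + (-6 - 1*(-7)))*(-7049/94) = (36 + (-6 + 7))*(-7049/94) = (36 + 1)*(-7049/94) = 37*(-7049/94) = -260813/94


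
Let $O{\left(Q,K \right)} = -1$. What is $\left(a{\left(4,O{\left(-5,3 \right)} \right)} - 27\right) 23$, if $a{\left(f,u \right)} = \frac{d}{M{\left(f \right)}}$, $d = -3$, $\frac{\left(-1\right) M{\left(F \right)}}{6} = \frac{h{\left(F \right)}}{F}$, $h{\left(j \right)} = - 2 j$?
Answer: $- \frac{2507}{4} \approx -626.75$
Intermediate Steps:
$M{\left(F \right)} = 12$ ($M{\left(F \right)} = - 6 \frac{\left(-2\right) F}{F} = \left(-6\right) \left(-2\right) = 12$)
$a{\left(f,u \right)} = - \frac{1}{4}$ ($a{\left(f,u \right)} = - \frac{3}{12} = \left(-3\right) \frac{1}{12} = - \frac{1}{4}$)
$\left(a{\left(4,O{\left(-5,3 \right)} \right)} - 27\right) 23 = \left(- \frac{1}{4} - 27\right) 23 = \left(- \frac{109}{4}\right) 23 = - \frac{2507}{4}$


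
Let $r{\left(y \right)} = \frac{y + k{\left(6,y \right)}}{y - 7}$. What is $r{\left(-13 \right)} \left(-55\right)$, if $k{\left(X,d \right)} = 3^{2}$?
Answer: $-11$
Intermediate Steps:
$k{\left(X,d \right)} = 9$
$r{\left(y \right)} = \frac{9 + y}{-7 + y}$ ($r{\left(y \right)} = \frac{y + 9}{y - 7} = \frac{9 + y}{-7 + y}$)
$r{\left(-13 \right)} \left(-55\right) = \frac{9 - 13}{-7 - 13} \left(-55\right) = \frac{1}{-20} \left(-4\right) \left(-55\right) = \left(- \frac{1}{20}\right) \left(-4\right) \left(-55\right) = \frac{1}{5} \left(-55\right) = -11$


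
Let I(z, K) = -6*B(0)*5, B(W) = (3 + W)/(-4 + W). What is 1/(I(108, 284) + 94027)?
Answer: 2/188099 ≈ 1.0633e-5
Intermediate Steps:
B(W) = (3 + W)/(-4 + W)
I(z, K) = 45/2 (I(z, K) = -6*(3 + 0)/(-4 + 0)*5 = -6*3/(-4)*5 = -(-3)*3/2*5 = -6*(-¾)*5 = (9/2)*5 = 45/2)
1/(I(108, 284) + 94027) = 1/(45/2 + 94027) = 1/(188099/2) = 2/188099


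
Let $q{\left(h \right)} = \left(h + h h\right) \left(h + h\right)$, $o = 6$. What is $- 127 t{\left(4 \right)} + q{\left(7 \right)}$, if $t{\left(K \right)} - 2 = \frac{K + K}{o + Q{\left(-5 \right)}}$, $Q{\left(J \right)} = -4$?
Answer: $22$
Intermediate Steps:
$t{\left(K \right)} = 2 + K$ ($t{\left(K \right)} = 2 + \frac{K + K}{6 - 4} = 2 + \frac{2 K}{2} = 2 + 2 K \frac{1}{2} = 2 + K$)
$q{\left(h \right)} = 2 h \left(h + h^{2}\right)$ ($q{\left(h \right)} = \left(h + h^{2}\right) 2 h = 2 h \left(h + h^{2}\right)$)
$- 127 t{\left(4 \right)} + q{\left(7 \right)} = - 127 \left(2 + 4\right) + 2 \cdot 7^{2} \left(1 + 7\right) = \left(-127\right) 6 + 2 \cdot 49 \cdot 8 = -762 + 784 = 22$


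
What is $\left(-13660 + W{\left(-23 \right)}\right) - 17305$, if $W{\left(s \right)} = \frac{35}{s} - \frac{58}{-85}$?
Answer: $- \frac{60538216}{1955} \approx -30966.0$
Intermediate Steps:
$W{\left(s \right)} = \frac{58}{85} + \frac{35}{s}$ ($W{\left(s \right)} = \frac{35}{s} - - \frac{58}{85} = \frac{35}{s} + \frac{58}{85} = \frac{58}{85} + \frac{35}{s}$)
$\left(-13660 + W{\left(-23 \right)}\right) - 17305 = \left(-13660 + \left(\frac{58}{85} + \frac{35}{-23}\right)\right) - 17305 = \left(-13660 + \left(\frac{58}{85} + 35 \left(- \frac{1}{23}\right)\right)\right) - 17305 = \left(-13660 + \left(\frac{58}{85} - \frac{35}{23}\right)\right) - 17305 = \left(-13660 - \frac{1641}{1955}\right) - 17305 = - \frac{26706941}{1955} - 17305 = - \frac{60538216}{1955}$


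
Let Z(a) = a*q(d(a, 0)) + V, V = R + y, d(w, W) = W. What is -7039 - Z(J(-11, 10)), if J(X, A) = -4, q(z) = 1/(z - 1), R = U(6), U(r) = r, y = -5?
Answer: -7044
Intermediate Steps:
R = 6
V = 1 (V = 6 - 5 = 1)
q(z) = 1/(-1 + z)
Z(a) = 1 - a (Z(a) = a/(-1 + 0) + 1 = a/(-1) + 1 = a*(-1) + 1 = -a + 1 = 1 - a)
-7039 - Z(J(-11, 10)) = -7039 - (1 - 1*(-4)) = -7039 - (1 + 4) = -7039 - 1*5 = -7039 - 5 = -7044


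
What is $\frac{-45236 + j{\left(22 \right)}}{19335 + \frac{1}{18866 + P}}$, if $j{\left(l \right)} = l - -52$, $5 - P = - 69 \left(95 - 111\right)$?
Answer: $- \frac{2078739}{889961} \approx -2.3358$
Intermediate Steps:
$P = -1099$ ($P = 5 - - 69 \left(95 - 111\right) = 5 - \left(-69\right) \left(-16\right) = 5 - 1104 = -1099$)
$j{\left(l \right)} = 52 + l$ ($j{\left(l \right)} = l + 52 = 52 + l$)
$\frac{-45236 + j{\left(22 \right)}}{19335 + \frac{1}{18866 + P}} = \frac{-45236 + \left(52 + 22\right)}{19335 + \frac{1}{18866 - 1099}} = \frac{-45236 + 74}{19335 + \frac{1}{17767}} = - \frac{45162}{19335 + \frac{1}{17767}} = - \frac{45162}{\frac{343524946}{17767}} = \left(-45162\right) \frac{17767}{343524946} = - \frac{2078739}{889961}$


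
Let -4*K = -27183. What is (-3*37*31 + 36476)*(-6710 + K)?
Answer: 11331005/4 ≈ 2.8328e+6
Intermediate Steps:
K = 27183/4 (K = -¼*(-27183) = 27183/4 ≈ 6795.8)
(-3*37*31 + 36476)*(-6710 + K) = (-3*37*31 + 36476)*(-6710 + 27183/4) = (-111*31 + 36476)*(343/4) = (-3441 + 36476)*(343/4) = 33035*(343/4) = 11331005/4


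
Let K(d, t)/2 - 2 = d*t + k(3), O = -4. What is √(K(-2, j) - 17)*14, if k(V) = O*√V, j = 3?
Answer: 14*√(-25 - 8*√3) ≈ 87.269*I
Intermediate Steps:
k(V) = -4*√V
K(d, t) = 4 - 8*√3 + 2*d*t (K(d, t) = 4 + 2*(d*t - 4*√3) = 4 + 2*(-4*√3 + d*t) = 4 + (-8*√3 + 2*d*t) = 4 - 8*√3 + 2*d*t)
√(K(-2, j) - 17)*14 = √((4 - 8*√3 + 2*(-2)*3) - 17)*14 = √((4 - 8*√3 - 12) - 17)*14 = √((-8 - 8*√3) - 17)*14 = √(-25 - 8*√3)*14 = 14*√(-25 - 8*√3)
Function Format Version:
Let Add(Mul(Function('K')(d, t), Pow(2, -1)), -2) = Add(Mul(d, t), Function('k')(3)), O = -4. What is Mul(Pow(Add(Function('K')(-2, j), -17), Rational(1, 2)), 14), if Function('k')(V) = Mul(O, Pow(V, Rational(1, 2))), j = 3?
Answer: Mul(14, Pow(Add(-25, Mul(-8, Pow(3, Rational(1, 2)))), Rational(1, 2))) ≈ Mul(87.269, I)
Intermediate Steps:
Function('k')(V) = Mul(-4, Pow(V, Rational(1, 2)))
Function('K')(d, t) = Add(4, Mul(-8, Pow(3, Rational(1, 2))), Mul(2, d, t)) (Function('K')(d, t) = Add(4, Mul(2, Add(Mul(d, t), Mul(-4, Pow(3, Rational(1, 2)))))) = Add(4, Mul(2, Add(Mul(-4, Pow(3, Rational(1, 2))), Mul(d, t)))) = Add(4, Add(Mul(-8, Pow(3, Rational(1, 2))), Mul(2, d, t))) = Add(4, Mul(-8, Pow(3, Rational(1, 2))), Mul(2, d, t)))
Mul(Pow(Add(Function('K')(-2, j), -17), Rational(1, 2)), 14) = Mul(Pow(Add(Add(4, Mul(-8, Pow(3, Rational(1, 2))), Mul(2, -2, 3)), -17), Rational(1, 2)), 14) = Mul(Pow(Add(Add(4, Mul(-8, Pow(3, Rational(1, 2))), -12), -17), Rational(1, 2)), 14) = Mul(Pow(Add(Add(-8, Mul(-8, Pow(3, Rational(1, 2)))), -17), Rational(1, 2)), 14) = Mul(Pow(Add(-25, Mul(-8, Pow(3, Rational(1, 2)))), Rational(1, 2)), 14) = Mul(14, Pow(Add(-25, Mul(-8, Pow(3, Rational(1, 2)))), Rational(1, 2)))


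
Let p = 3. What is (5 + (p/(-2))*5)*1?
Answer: -5/2 ≈ -2.5000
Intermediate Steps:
(5 + (p/(-2))*5)*1 = (5 + (3/(-2))*5)*1 = (5 + (3*(-½))*5)*1 = (5 - 3/2*5)*1 = (5 - 15/2)*1 = -5/2*1 = -5/2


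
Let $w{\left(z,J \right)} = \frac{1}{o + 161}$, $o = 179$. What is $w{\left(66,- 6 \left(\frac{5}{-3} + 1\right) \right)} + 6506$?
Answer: $\frac{2212041}{340} \approx 6506.0$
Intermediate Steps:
$w{\left(z,J \right)} = \frac{1}{340}$ ($w{\left(z,J \right)} = \frac{1}{179 + 161} = \frac{1}{340}$)
$w{\left(66,- 6 \left(\frac{5}{-3} + 1\right) \right)} + 6506 = \frac{1}{340} + 6506 = \frac{2212041}{340}$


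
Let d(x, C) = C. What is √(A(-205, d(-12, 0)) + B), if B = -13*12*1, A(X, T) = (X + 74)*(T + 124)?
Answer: 20*I*√41 ≈ 128.06*I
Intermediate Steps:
A(X, T) = (74 + X)*(124 + T)
B = -156 (B = -156*1 = -156)
√(A(-205, d(-12, 0)) + B) = √((9176 + 74*0 + 124*(-205) + 0*(-205)) - 156) = √((9176 + 0 - 25420 + 0) - 156) = √(-16244 - 156) = √(-16400) = 20*I*√41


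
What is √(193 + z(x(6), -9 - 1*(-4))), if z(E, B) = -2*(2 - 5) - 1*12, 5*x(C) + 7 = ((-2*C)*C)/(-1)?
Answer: √187 ≈ 13.675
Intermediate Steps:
x(C) = -7/5 + 2*C²/5 (x(C) = -7/5 + (((-2*C)*C)/(-1))/5 = -7/5 + (-2*C²*(-1))/5 = -7/5 + (2*C²)/5 = -7/5 + 2*C²/5)
z(E, B) = -6 (z(E, B) = -2*(-3) - 12 = 6 - 12 = -6)
√(193 + z(x(6), -9 - 1*(-4))) = √(193 - 6) = √187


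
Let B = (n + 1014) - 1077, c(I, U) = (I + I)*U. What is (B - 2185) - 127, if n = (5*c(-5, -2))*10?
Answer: -1375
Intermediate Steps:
c(I, U) = 2*I*U (c(I, U) = (2*I)*U = 2*I*U)
n = 1000 (n = (5*(2*(-5)*(-2)))*10 = (5*20)*10 = 100*10 = 1000)
B = 937 (B = (1000 + 1014) - 1077 = 2014 - 1077 = 937)
(B - 2185) - 127 = (937 - 2185) - 127 = -1248 - 127 = -1375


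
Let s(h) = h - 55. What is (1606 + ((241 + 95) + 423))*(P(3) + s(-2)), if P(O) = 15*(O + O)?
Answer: 78045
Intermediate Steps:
s(h) = -55 + h
P(O) = 30*O (P(O) = 15*(2*O) = 30*O)
(1606 + ((241 + 95) + 423))*(P(3) + s(-2)) = (1606 + ((241 + 95) + 423))*(30*3 + (-55 - 2)) = (1606 + (336 + 423))*(90 - 57) = (1606 + 759)*33 = 2365*33 = 78045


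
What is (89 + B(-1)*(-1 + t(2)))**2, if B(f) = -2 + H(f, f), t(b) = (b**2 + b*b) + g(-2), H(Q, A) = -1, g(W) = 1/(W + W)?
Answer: 75625/16 ≈ 4726.6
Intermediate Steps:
g(W) = 1/(2*W)
t(b) = -1/4 + 2*b**2 (t(b) = (b**2 + b*b) + (1/2)/(-2) = (b**2 + b**2) + (1/2)*(-1/2) = 2*b**2 - 1/4 = -1/4 + 2*b**2)
B(f) = -3 (B(f) = -2 - 1 = -3)
(89 + B(-1)*(-1 + t(2)))**2 = (89 - 3*(-1 + (-1/4 + 2*2**2)))**2 = (89 - 3*(-1 + (-1/4 + 2*4)))**2 = (89 - 3*(-1 + (-1/4 + 8)))**2 = (89 - 3*(-1 + 31/4))**2 = (89 - 3*27/4)**2 = (89 - 81/4)**2 = (275/4)**2 = 75625/16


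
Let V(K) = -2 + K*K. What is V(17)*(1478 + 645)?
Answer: 609301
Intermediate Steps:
V(K) = -2 + K²
V(17)*(1478 + 645) = (-2 + 17²)*(1478 + 645) = (-2 + 289)*2123 = 287*2123 = 609301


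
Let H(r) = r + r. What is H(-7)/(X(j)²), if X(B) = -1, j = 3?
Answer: -14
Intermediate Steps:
H(r) = 2*r
H(-7)/(X(j)²) = (2*(-7))/((-1)²) = -14/1 = -14*1 = -14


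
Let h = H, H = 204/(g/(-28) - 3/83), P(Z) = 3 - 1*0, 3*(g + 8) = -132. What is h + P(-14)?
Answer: 60849/529 ≈ 115.03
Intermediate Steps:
g = -52 (g = -8 + (1/3)*(-132) = -8 - 44 = -52)
P(Z) = 3 (P(Z) = 3 + 0 = 3)
H = 59262/529 (H = 204/(-52/(-28) - 3/83) = 204/(-52*(-1/28) - 3*1/83) = 204/(13/7 - 3/83) = 204/(1058/581) = 204*(581/1058) = 59262/529 ≈ 112.03)
h = 59262/529 ≈ 112.03
h + P(-14) = 59262/529 + 3 = 60849/529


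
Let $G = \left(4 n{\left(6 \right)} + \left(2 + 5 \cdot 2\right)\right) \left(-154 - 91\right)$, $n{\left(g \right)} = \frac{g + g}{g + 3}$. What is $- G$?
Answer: $\frac{12740}{3} \approx 4246.7$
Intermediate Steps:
$n{\left(g \right)} = \frac{2 g}{3 + g}$
$G = - \frac{12740}{3}$ ($G = \left(4 \cdot 2 \cdot 6 \frac{1}{3 + 6} + \left(2 + 5 \cdot 2\right)\right) \left(-154 - 91\right) = \left(4 \cdot 2 \cdot 6 \cdot \frac{1}{9} + \left(2 + 10\right)\right) \left(-245\right) = \left(4 \cdot 2 \cdot 6 \cdot \frac{1}{9} + 12\right) \left(-245\right) = \left(4 \cdot \frac{4}{3} + 12\right) \left(-245\right) = \left(\frac{16}{3} + 12\right) \left(-245\right) = \frac{52}{3} \left(-245\right) = - \frac{12740}{3} \approx -4246.7$)
$- G = \left(-1\right) \left(- \frac{12740}{3}\right) = \frac{12740}{3}$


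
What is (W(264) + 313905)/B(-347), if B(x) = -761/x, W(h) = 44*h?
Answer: 112955787/761 ≈ 1.4843e+5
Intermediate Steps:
(W(264) + 313905)/B(-347) = (44*264 + 313905)/((-761/(-347))) = (11616 + 313905)/((-761*(-1/347))) = 325521/(761/347) = 325521*(347/761) = 112955787/761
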